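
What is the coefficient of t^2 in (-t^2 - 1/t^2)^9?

General term: C(9,j)·(-t^2)^j·(-1/t^2)^(9-j), with t-exponent 2j − 2(9−j) = 4j − 18.
Set 4j − 18 = 2: j = 5.
C(9,5) = 126; (-1)^5 = -1; (-1)^4 = 1.
Coefficient = 126 · (-1) · 1 = -126.

-126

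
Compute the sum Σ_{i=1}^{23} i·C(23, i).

96468992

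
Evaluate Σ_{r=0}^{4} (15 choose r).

1941

1 + 15 + 105 + 455 + 1365 = 1941.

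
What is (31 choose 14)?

C(31,14) = (31·30·29·28·27·26·25·24·23·22·21·20·19·18) / 14! = 23118159385601280000 / 87178291200 = 265182525.

265182525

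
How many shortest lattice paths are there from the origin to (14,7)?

Each path is a sequence of 21 steps with 14 rights: C(21,14) = 116280.

116280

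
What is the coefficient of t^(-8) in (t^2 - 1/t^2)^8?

General term: C(8,j)·(t^2)^j·(-1/t^2)^(8-j), with t-exponent 2j − 2(8−j) = 4j − 16.
Set 4j − 16 = -8: j = 2.
C(8,2) = 28; 1^2 = 1; (-1)^6 = 1.
Coefficient = 28 · 1 · 1 = 28.

28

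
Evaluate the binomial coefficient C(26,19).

657800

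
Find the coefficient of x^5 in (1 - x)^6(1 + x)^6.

0

Coefficient of x^5 = Σ_{j} C(6,j)·(-1)^j·C(6,5-j)·1^(5-j) for j from 0 to 5.
= 6 + (-90) + 300 + (-300) + 90 + (-6) = 0.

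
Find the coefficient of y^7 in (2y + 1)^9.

4608

The general term is C(9,j)·(2y)^j·(1)^(9-j); the y^7 term has j = 7.
C(9,7) = 36.
Coefficient = C(9,7) · 2^7 = 36 · 128 = 4608.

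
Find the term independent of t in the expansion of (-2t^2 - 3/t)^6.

4860

General term: C(6,j)·(-2t^2)^j·(-3/t)^(6-j), with t-exponent 2j − 1(6−j) = 3j − 6.
Set 3j − 6 = 0: j = 2.
C(6,2) = 15; (-2)^2 = 4; (-3)^4 = 81.
Coefficient = 15 · 4 · 81 = 4860.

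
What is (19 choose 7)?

C(19,7) = (19·18·17·16·15·14·13) / 7! = 253955520 / 5040 = 50388.

50388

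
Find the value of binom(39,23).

C(39,23) = C(39,16) by symmetry.
C(39,16) = (39·38·37·36·35·34·33·32·31·30·29·28·27·26·25·24) / 16! = 789024790105300869120000 / 20922789888000 = 37711260990.

37711260990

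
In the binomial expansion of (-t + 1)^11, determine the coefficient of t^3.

The general term is C(11,j)·(-t)^j·(1)^(11-j); the t^3 term has j = 3.
C(11,3) = 165.
Coefficient = C(11,3) · (-1)^3 = 165 · (-1) = -165.

-165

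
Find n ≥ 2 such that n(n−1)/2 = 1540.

n(n−1)/2 = 1540 ⇒ n(n−1) = 3080. Since 56·55 = 3080, n = 56.

56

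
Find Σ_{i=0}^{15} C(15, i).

The entries of row 15 sum to 2^15 = 32768.

32768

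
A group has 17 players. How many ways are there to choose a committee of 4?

2380

This is C(17,4) = 2380.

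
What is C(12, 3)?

220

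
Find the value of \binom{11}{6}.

462

C(11,6) = C(11,5) by symmetry.
C(11,5) = (11·10·9·8·7) / 5! = 55440 / 120 = 462.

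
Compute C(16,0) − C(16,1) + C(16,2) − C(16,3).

-455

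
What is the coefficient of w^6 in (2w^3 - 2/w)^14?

General term: C(14,j)·(2w^3)^j·(-2/w)^(14-j), with w-exponent 3j − 1(14−j) = 4j − 14.
Set 4j − 14 = 6: j = 5.
C(14,5) = 2002; 2^5 = 32; (-2)^9 = -512.
Coefficient = 2002 · 32 · (-512) = -32800768.

-32800768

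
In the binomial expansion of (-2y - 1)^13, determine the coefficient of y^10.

-292864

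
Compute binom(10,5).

C(10,5) = (10·9·8·7·6) / 5! = 30240 / 120 = 252.

252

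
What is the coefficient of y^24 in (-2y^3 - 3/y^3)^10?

15360

General term: C(10,j)·(-2y^3)^j·(-3/y^3)^(10-j), with y-exponent 3j − 3(10−j) = 6j − 30.
Set 6j − 30 = 24: j = 9.
C(10,9) = 10; (-2)^9 = -512; (-3)^1 = -3.
Coefficient = 10 · (-512) · (-3) = 15360.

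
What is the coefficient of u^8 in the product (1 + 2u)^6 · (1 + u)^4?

1392

Coefficient of u^8 = Σ_{j} C(6,j)·2^j·C(4,8-j)·1^(8-j) for j from 4 to 6.
= 240 + 768 + 384 = 1392.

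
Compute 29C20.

10015005

C(29,20) = C(29,9) by symmetry.
C(29,9) = (29·28·27·26·25·24·23·22·21) / 9! = 3634245014400 / 362880 = 10015005.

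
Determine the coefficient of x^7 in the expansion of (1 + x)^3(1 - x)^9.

-36

Coefficient of x^7 = Σ_{j} C(3,j)·1^j·C(9,7-j)·(-1)^(7-j) for j from 0 to 3.
= (-36) + 252 + (-378) + 126 = -36.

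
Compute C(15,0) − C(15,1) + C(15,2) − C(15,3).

-364

The partial alternating sum Σ_{k=0}^{3} (−1)^k C(15,k) = (−1)^3 C(14,3) = -364.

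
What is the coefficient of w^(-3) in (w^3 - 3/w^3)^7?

2835

General term: C(7,j)·(w^3)^j·(-3/w^3)^(7-j), with w-exponent 3j − 3(7−j) = 6j − 21.
Set 6j − 21 = -3: j = 3.
C(7,3) = 35; 1^3 = 1; (-3)^4 = 81.
Coefficient = 35 · 1 · 81 = 2835.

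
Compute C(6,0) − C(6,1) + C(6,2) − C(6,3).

The partial alternating sum Σ_{k=0}^{3} (−1)^k C(6,k) = (−1)^3 C(5,3) = -10.

-10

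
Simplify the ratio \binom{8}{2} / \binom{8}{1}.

7/2

C(n,k+1)/C(n,k) = (n−k)/(k+1) = (8−1)/(1+1) = 7/2.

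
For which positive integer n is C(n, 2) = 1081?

n(n−1)/2 = 1081 ⇒ n(n−1) = 2162. Since 47·46 = 2162, n = 47.

47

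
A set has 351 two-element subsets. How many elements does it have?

27

n(n−1)/2 = 351 ⇒ n(n−1) = 702. Since 27·26 = 702, n = 27.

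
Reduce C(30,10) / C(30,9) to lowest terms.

21/10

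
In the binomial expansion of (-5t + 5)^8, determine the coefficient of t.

-3125000

The general term is C(8,j)·(-5t)^j·(5)^(8-j); the t^1 term has j = 1.
C(8,1) = 8.
Coefficient = C(8,1) · (-5)^1 · 5^7 = 8 · (-5) · 78125 = -3125000.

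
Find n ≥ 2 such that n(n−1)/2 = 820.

n(n−1)/2 = 820 ⇒ n(n−1) = 1640. Since 41·40 = 1640, n = 41.

41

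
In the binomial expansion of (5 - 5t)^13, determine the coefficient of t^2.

95214843750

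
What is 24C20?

10626

C(24,20) = C(24,4) by symmetry.
C(24,4) = (24·23·22·21) / 4! = 255024 / 24 = 10626.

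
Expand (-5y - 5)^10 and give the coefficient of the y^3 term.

1171875000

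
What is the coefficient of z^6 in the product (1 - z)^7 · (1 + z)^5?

0

Coefficient of z^6 = Σ_{j} C(7,j)·(-1)^j·C(5,6-j)·1^(6-j) for j from 1 to 6.
= (-7) + 105 + (-350) + 350 + (-105) + 7 = 0.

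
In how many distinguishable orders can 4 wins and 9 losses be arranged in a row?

Choose positions for the wins: C(13,4) = 715.

715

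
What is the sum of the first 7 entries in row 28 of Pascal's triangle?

1 + 28 + 378 + 3276 + 20475 + 98280 + 376740 = 499178.

499178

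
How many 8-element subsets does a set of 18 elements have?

43758

C(18,8) = (18·17·16·15·14·13·12·11) / 8! = 1764322560 / 40320 = 43758.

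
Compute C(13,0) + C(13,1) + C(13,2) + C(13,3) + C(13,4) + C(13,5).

2380

1 + 13 + 78 + 286 + 715 + 1287 = 2380.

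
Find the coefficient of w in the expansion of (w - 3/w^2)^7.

189

General term: C(7,j)·(w)^j·(-3/w^2)^(7-j), with w-exponent 1j − 2(7−j) = 3j − 14.
Set 3j − 14 = 1: j = 5.
C(7,5) = 21; 1^5 = 1; (-3)^2 = 9.
Coefficient = 21 · 1 · 9 = 189.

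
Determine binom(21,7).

116280

C(21,7) = (21·20·19·18·17·16·15) / 7! = 586051200 / 5040 = 116280.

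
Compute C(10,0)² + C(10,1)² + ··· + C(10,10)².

By Vandermonde's identity, Σ C(10,j)² = C(20,10) = 184756.

184756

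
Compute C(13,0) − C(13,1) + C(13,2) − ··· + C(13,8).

The partial alternating sum Σ_{k=0}^{8} (−1)^k C(13,k) = (−1)^8 C(12,8) = 495.

495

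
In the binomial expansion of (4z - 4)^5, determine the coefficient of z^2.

The general term is C(5,j)·(4z)^j·(-4)^(5-j); the z^2 term has j = 2.
C(5,2) = 10.
Coefficient = C(5,2) · 4^2 · (-4)^3 = 10 · 16 · (-64) = -10240.

-10240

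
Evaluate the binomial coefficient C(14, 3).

364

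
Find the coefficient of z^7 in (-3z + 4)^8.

The general term is C(8,j)·(-3z)^j·(4)^(8-j); the z^7 term has j = 7.
C(8,7) = 8.
Coefficient = C(8,7) · (-3)^7 · 4^1 = 8 · (-2187) · 4 = -69984.

-69984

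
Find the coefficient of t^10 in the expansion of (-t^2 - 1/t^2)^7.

-7

General term: C(7,j)·(-t^2)^j·(-1/t^2)^(7-j), with t-exponent 2j − 2(7−j) = 4j − 14.
Set 4j − 14 = 10: j = 6.
C(7,6) = 7; (-1)^6 = 1; (-1)^1 = -1.
Coefficient = 7 · 1 · (-1) = -7.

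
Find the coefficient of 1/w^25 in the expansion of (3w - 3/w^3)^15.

General term: C(15,j)·(3w)^j·(-3/w^3)^(15-j), with w-exponent 1j − 3(15−j) = 4j − 45.
Set 4j − 45 = -25: j = 5.
C(15,5) = 3003; 3^5 = 243; (-3)^10 = 59049.
Coefficient = 3003 · 243 · 59049 = 43089767721.

43089767721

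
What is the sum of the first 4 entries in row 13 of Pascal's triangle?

378

1 + 13 + 78 + 286 = 378.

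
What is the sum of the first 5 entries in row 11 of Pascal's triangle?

562

1 + 11 + 55 + 165 + 330 = 562.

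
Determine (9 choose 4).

C(9,4) = (9·8·7·6) / 4! = 3024 / 24 = 126.

126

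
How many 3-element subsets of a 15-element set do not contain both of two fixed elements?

All 3-subsets: C(15,3) = 455. Those containing both fixed elements: C(13,1) = 13.
455 − 13 = 442.

442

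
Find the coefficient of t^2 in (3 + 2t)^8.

81648

The general term is C(8,j)·(3)^j·(2t)^(8-j); the t^2 term has j = 6.
C(8,6) = 28.
Coefficient = C(8,6) · 3^6 · 2^2 = 28 · 729 · 4 = 81648.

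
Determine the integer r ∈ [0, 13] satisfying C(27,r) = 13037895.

C(27,r) increases on 0 ≤ r ≤ 13. C(27,10) = 8436285 and C(27,11) = 13037895, so r = 11.

11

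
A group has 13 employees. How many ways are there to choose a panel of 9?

This is C(13,9) = 715.

715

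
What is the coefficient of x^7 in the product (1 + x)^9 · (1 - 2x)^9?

-36

Coefficient of x^7 = Σ_{j} C(9,j)·1^j·C(9,7-j)·(-2)^(7-j) for j from 0 to 7.
= (-4608) + 48384 + (-145152) + 169344 + (-84672) + 18144 + (-1512) + 36 = -36.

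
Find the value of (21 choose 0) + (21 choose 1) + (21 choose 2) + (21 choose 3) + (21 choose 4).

1 + 21 + 210 + 1330 + 5985 = 7547.

7547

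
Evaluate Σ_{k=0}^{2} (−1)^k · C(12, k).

55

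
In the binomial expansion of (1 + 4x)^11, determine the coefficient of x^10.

11534336

The general term is C(11,j)·(1)^j·(4x)^(11-j); the x^10 term has j = 1.
C(11,1) = 11.
Coefficient = C(11,1) · 4^10 = 11 · 1048576 = 11534336.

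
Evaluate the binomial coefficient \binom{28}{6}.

376740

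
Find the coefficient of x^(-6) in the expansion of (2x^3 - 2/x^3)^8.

-14336

General term: C(8,j)·(2x^3)^j·(-2/x^3)^(8-j), with x-exponent 3j − 3(8−j) = 6j − 24.
Set 6j − 24 = -6: j = 3.
C(8,3) = 56; 2^3 = 8; (-2)^5 = -32.
Coefficient = 56 · 8 · (-32) = -14336.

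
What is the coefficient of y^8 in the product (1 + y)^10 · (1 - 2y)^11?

Coefficient of y^8 = Σ_{j} C(10,j)·1^j·C(11,8-j)·(-2)^(8-j) for j from 0 to 8.
= 42240 + (-422400) + 1330560 + (-1774080) + 1108800 + (-332640) + 46200 + (-2640) + 45 = -3915.

-3915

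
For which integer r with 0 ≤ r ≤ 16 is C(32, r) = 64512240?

10

C(32,r) increases on 0 ≤ r ≤ 16. C(32,9) = 28048800 and C(32,10) = 64512240, so r = 10.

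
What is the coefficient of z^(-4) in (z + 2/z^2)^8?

General term: C(8,j)·(z)^j·(2/z^2)^(8-j), with z-exponent 1j − 2(8−j) = 3j − 16.
Set 3j − 16 = -4: j = 4.
C(8,4) = 70; 1^4 = 1; 2^4 = 16.
Coefficient = 70 · 1 · 16 = 1120.

1120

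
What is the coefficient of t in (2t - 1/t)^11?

-29568

General term: C(11,j)·(2t)^j·(-1/t)^(11-j), with t-exponent 1j − 1(11−j) = 2j − 11.
Set 2j − 11 = 1: j = 6.
C(11,6) = 462; 2^6 = 64; (-1)^5 = -1.
Coefficient = 462 · 64 · (-1) = -29568.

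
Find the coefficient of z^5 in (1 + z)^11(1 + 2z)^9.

93330

Coefficient of z^5 = Σ_{j} C(11,j)·1^j·C(9,5-j)·2^(5-j) for j from 0 to 5.
= 4032 + 22176 + 36960 + 23760 + 5940 + 462 = 93330.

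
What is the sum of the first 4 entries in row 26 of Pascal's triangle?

2952

1 + 26 + 325 + 2600 = 2952.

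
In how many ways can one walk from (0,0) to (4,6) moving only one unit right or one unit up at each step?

210

Each path is a sequence of 10 steps with 4 rights: C(10,4) = 210.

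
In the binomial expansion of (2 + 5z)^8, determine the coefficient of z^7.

The general term is C(8,j)·(2)^j·(5z)^(8-j); the z^7 term has j = 1.
C(8,1) = 8.
Coefficient = C(8,1) · 2^1 · 5^7 = 8 · 2 · 78125 = 1250000.

1250000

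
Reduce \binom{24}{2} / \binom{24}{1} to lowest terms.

23/2

C(n,k+1)/C(n,k) = (n−k)/(k+1) = (24−1)/(1+1) = 23/2.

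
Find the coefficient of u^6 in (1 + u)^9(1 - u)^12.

Coefficient of u^6 = Σ_{j} C(9,j)·1^j·C(12,6-j)·(-1)^(6-j) for j from 0 to 6.
= 924 + (-7128) + 17820 + (-18480) + 8316 + (-1512) + 84 = 24.

24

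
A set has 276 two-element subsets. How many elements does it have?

n(n−1)/2 = 276 ⇒ n(n−1) = 552. Since 24·23 = 552, n = 24.

24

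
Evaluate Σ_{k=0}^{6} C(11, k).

1486

1 + 11 + 55 + 165 + 330 + 462 + 462 = 1486.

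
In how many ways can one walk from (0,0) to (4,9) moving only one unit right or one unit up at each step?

Each path is a sequence of 13 steps with 4 rights: C(13,4) = 715.

715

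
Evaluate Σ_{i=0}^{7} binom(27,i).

1285624

1 + 27 + 351 + 2925 + 17550 + 80730 + 296010 + 888030 = 1285624.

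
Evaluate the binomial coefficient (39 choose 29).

C(39,29) = C(39,10) by symmetry.
C(39,10) = (39·38·37·36·35·34·33·32·31·30) / 10! = 2306992893004800 / 3628800 = 635745396.

635745396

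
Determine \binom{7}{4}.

C(7,4) = C(7,3) by symmetry.
C(7,3) = (7·6·5) / 3! = 210 / 6 = 35.

35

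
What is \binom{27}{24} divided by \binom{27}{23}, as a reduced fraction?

C(n,k+1)/C(n,k) = (n−k)/(k+1) = (27−23)/(23+1) = 4/24 = 1/6.

1/6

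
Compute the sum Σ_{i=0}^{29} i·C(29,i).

Differentiating (1+x)^29 and setting x=1: Σ i·C(29,i) = 29·2^28 = 7784628224.

7784628224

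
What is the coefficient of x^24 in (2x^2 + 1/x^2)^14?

General term: C(14,j)·(2x^2)^j·(1/x^2)^(14-j), with x-exponent 2j − 2(14−j) = 4j − 28.
Set 4j − 28 = 24: j = 13.
C(14,13) = 14; 2^13 = 8192; 1^1 = 1.
Coefficient = 14 · 8192 · 1 = 114688.

114688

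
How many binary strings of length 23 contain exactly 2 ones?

253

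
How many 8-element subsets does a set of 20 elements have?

125970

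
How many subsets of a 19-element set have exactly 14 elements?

11628

Choose the 14 positions: C(19,14) = 11628.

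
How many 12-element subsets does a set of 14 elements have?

91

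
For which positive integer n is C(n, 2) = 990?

n(n−1)/2 = 990 ⇒ n(n−1) = 1980. Since 45·44 = 1980, n = 45.

45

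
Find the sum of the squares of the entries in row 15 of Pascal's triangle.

Σ C(15,i)² is the coefficient of x^15 in (1+x)^15(1+x)^15 = (1+x)^30, i.e. C(30,15) = 155117520.

155117520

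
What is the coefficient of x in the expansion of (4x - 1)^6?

The general term is C(6,j)·(4x)^j·(-1)^(6-j); the x^1 term has j = 1.
C(6,1) = 6.
Coefficient = C(6,1) · 4^1 · (-1)^5 = 6 · 4 · (-1) = -24.

-24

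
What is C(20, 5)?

15504

C(20,5) = (20·19·18·17·16) / 5! = 1860480 / 120 = 15504.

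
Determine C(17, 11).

12376

C(17,11) = C(17,6) by symmetry.
C(17,6) = (17·16·15·14·13·12) / 6! = 8910720 / 720 = 12376.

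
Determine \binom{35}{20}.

C(35,20) = C(35,15) by symmetry.
C(35,15) = (35·34·33·32·31·30·29·28·27·26·25·24·23·22·21) / 15! = 4247252019052922880000 / 1307674368000 = 3247943160.

3247943160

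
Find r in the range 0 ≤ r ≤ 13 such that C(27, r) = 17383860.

12

C(27,r) increases on 0 ≤ r ≤ 13. C(27,11) = 13037895 and C(27,12) = 17383860, so r = 12.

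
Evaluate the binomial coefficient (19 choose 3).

969

C(19,3) = (19·18·17) / 3! = 5814 / 6 = 969.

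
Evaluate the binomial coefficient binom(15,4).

C(15,4) = (15·14·13·12) / 4! = 32760 / 24 = 1365.

1365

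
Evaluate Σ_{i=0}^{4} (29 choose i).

1 + 29 + 406 + 3654 + 23751 = 27841.

27841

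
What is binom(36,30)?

C(36,30) = C(36,6) by symmetry.
C(36,6) = (36·35·34·33·32·31) / 6! = 1402410240 / 720 = 1947792.

1947792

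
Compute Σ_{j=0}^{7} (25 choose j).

726206

1 + 25 + 300 + 2300 + 12650 + 53130 + 177100 + 480700 = 726206.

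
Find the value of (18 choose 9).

48620

C(18,9) = (18·17·16·15·14·13·12·11·10) / 9! = 17643225600 / 362880 = 48620.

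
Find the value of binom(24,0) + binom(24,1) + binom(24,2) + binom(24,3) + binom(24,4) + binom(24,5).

55455

1 + 24 + 276 + 2024 + 10626 + 42504 = 55455.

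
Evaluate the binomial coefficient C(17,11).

12376

C(17,11) = C(17,6) by symmetry.
C(17,6) = (17·16·15·14·13·12) / 6! = 8910720 / 720 = 12376.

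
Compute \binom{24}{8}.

735471

C(24,8) = (24·23·22·21·20·19·18·17) / 8! = 29654190720 / 40320 = 735471.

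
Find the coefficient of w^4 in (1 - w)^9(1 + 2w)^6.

Coefficient of w^4 = Σ_{j} C(9,j)·(-1)^j·C(6,4-j)·2^(4-j) for j from 0 to 4.
= 240 + (-1440) + 2160 + (-1008) + 126 = 78.

78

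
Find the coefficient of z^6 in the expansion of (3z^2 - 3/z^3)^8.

183708

General term: C(8,j)·(3z^2)^j·(-3/z^3)^(8-j), with z-exponent 2j − 3(8−j) = 5j − 24.
Set 5j − 24 = 6: j = 6.
C(8,6) = 28; 3^6 = 729; (-3)^2 = 9.
Coefficient = 28 · 729 · 9 = 183708.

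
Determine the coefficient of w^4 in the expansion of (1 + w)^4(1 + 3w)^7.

Coefficient of w^4 = Σ_{j} C(4,j)·1^j·C(7,4-j)·3^(4-j) for j from 0 to 4.
= 2835 + 3780 + 1134 + 84 + 1 = 7834.

7834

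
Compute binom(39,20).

C(39,20) = C(39,19) by symmetry.
C(39,19) = (39·38·37·36·35·34·33·32·31·30·29·28·27·26·25·24·23·22·21) / 19! = 8384177419658927035269120000 / 121645100408832000 = 68923264410.

68923264410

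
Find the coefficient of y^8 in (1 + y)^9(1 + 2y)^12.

6539625

Coefficient of y^8 = Σ_{j} C(9,j)·1^j·C(12,8-j)·2^(8-j) for j from 0 to 8.
= 126720 + 912384 + 2128896 + 2128896 + 997920 + 221760 + 22176 + 864 + 9 = 6539625.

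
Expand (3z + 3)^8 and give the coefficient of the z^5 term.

367416

The general term is C(8,j)·(3z)^j·(3)^(8-j); the z^5 term has j = 5.
C(8,5) = 56.
Coefficient = C(8,5) · 3^5 · 3^3 = 56 · 243 · 27 = 367416.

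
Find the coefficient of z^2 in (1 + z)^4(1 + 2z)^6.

114

Coefficient of z^2 = Σ_{j} C(4,j)·1^j·C(6,2-j)·2^(2-j) for j from 0 to 2.
= 60 + 48 + 6 = 114.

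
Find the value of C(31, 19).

C(31,19) = C(31,12) by symmetry.
C(31,12) = (31·30·29·28·27·26·25·24·23·22·21·20) / 12! = 67596957267840000 / 479001600 = 141120525.

141120525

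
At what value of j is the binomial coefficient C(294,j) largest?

C(294,j) is maximized at j = 294/2 = 147.

147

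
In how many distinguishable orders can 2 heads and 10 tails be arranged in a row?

66

Choose positions for the heads: C(12,2) = 66.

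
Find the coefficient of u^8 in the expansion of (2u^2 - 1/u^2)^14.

General term: C(14,j)·(2u^2)^j·(-1/u^2)^(14-j), with u-exponent 2j − 2(14−j) = 4j − 28.
Set 4j − 28 = 8: j = 9.
C(14,9) = 2002; 2^9 = 512; (-1)^5 = -1.
Coefficient = 2002 · 512 · (-1) = -1025024.

-1025024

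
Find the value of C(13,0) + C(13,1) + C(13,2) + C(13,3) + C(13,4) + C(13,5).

1 + 13 + 78 + 286 + 715 + 1287 = 2380.

2380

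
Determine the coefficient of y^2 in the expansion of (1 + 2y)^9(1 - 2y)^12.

Coefficient of y^2 = Σ_{j} C(9,j)·2^j·C(12,2-j)·(-2)^(2-j) for j from 0 to 2.
= 264 + (-432) + 144 = -24.

-24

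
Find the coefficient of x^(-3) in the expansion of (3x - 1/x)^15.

-3648645

General term: C(15,j)·(3x)^j·(-1/x)^(15-j), with x-exponent 1j − 1(15−j) = 2j − 15.
Set 2j − 15 = -3: j = 6.
C(15,6) = 5005; 3^6 = 729; (-1)^9 = -1.
Coefficient = 5005 · 729 · (-1) = -3648645.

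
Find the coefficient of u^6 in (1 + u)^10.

210

The general term is C(10,j)·(1)^j·(u)^(10-j); the u^6 term has j = 4.
C(10,4) = 210.
Coefficient = C(10,4) = 210.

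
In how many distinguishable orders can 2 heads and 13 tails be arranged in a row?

105

Choose positions for the heads: C(15,2) = 105.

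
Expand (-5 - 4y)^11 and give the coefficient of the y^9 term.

The general term is C(11,j)·(-5)^j·(-4y)^(11-j); the y^9 term has j = 2.
C(11,2) = 55.
Coefficient = C(11,2) · (-5)^2 · (-4)^9 = 55 · 25 · (-262144) = -360448000.

-360448000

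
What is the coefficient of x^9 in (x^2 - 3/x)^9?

-2268

General term: C(9,j)·(x^2)^j·(-3/x)^(9-j), with x-exponent 2j − 1(9−j) = 3j − 9.
Set 3j − 9 = 9: j = 6.
C(9,6) = 84; 1^6 = 1; (-3)^3 = -27.
Coefficient = 84 · 1 · (-27) = -2268.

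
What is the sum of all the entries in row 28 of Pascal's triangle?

The entries of row 28 sum to 2^28 = 268435456.

268435456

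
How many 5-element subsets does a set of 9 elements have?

126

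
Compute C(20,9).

C(20,9) = (20·19·18·17·16·15·14·13·12) / 9! = 60949324800 / 362880 = 167960.

167960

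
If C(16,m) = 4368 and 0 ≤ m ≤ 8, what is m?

5

C(16,m) increases on 0 ≤ m ≤ 8. C(16,4) = 1820 and C(16,5) = 4368, so m = 5.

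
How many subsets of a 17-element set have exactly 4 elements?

Choose the 4 positions: C(17,4) = 2380.

2380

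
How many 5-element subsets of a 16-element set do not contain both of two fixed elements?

4004

All 5-subsets: C(16,5) = 4368. Those containing both fixed elements: C(14,3) = 364.
4368 − 364 = 4004.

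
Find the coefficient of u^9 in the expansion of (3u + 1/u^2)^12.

General term: C(12,j)·(3u)^j·(1/u^2)^(12-j), with u-exponent 1j − 2(12−j) = 3j − 24.
Set 3j − 24 = 9: j = 11.
C(12,11) = 12; 3^11 = 177147; 1^1 = 1.
Coefficient = 12 · 177147 · 1 = 2125764.

2125764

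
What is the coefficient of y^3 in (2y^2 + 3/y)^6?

General term: C(6,j)·(2y^2)^j·(3/y)^(6-j), with y-exponent 2j − 1(6−j) = 3j − 6.
Set 3j − 6 = 3: j = 3.
C(6,3) = 20; 2^3 = 8; 3^3 = 27.
Coefficient = 20 · 8 · 27 = 4320.

4320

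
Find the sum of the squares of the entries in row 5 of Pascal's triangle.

By Vandermonde's identity, Σ C(5,r)² = C(10,5) = 252.

252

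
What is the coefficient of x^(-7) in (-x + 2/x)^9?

General term: C(9,j)·(-x)^j·(2/x)^(9-j), with x-exponent 1j − 1(9−j) = 2j − 9.
Set 2j − 9 = -7: j = 1.
C(9,1) = 9; (-1)^1 = -1; 2^8 = 256.
Coefficient = 9 · (-1) · 256 = -2304.

-2304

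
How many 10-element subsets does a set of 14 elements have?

1001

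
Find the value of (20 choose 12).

125970

C(20,12) = C(20,8) by symmetry.
C(20,8) = (20·19·18·17·16·15·14·13) / 8! = 5079110400 / 40320 = 125970.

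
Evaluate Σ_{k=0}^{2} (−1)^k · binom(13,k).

66

The partial alternating sum Σ_{k=0}^{2} (−1)^k C(13,k) = (−1)^2 C(12,2) = 66.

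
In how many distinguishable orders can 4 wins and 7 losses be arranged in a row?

Choose positions for the wins: C(11,4) = 330.

330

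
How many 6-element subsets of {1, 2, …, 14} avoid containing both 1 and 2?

2508

All 6-subsets: C(14,6) = 3003. Those containing both fixed elements: C(12,4) = 495.
3003 − 495 = 2508.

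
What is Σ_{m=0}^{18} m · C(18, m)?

2359296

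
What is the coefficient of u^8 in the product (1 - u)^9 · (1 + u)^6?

Coefficient of u^8 = Σ_{j} C(9,j)·(-1)^j·C(6,8-j)·1^(8-j) for j from 2 to 8.
= 36 + (-504) + 1890 + (-2520) + 1260 + (-216) + 9 = -45.

-45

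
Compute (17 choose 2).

C(17,2) = (17·16) / 2! = 272 / 2 = 136.

136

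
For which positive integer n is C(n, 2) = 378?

28

n(n−1)/2 = 378 ⇒ n(n−1) = 756. Since 28·27 = 756, n = 28.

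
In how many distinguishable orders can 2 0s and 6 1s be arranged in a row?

28

Choose positions for the 0s: C(8,2) = 28.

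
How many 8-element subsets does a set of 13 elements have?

C(13,8) = C(13,5) by symmetry.
C(13,5) = (13·12·11·10·9) / 5! = 154440 / 120 = 1287.

1287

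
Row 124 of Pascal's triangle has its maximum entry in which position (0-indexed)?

62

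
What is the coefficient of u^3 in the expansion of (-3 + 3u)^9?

1653372

The general term is C(9,j)·(-3)^j·(3u)^(9-j); the u^3 term has j = 6.
C(9,6) = 84.
Coefficient = C(9,6) · (-3)^6 · 3^3 = 84 · 729 · 27 = 1653372.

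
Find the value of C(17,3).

680

C(17,3) = (17·16·15) / 3! = 4080 / 6 = 680.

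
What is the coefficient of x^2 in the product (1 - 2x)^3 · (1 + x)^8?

-8

Coefficient of x^2 = Σ_{j} C(3,j)·(-2)^j·C(8,2-j)·1^(2-j) for j from 0 to 2.
= 28 + (-48) + 12 = -8.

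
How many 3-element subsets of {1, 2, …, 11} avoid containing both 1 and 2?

All 3-subsets: C(11,3) = 165. Those containing both fixed elements: C(9,1) = 9.
165 − 9 = 156.

156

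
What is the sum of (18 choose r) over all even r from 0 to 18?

131072

Even-r terms of row 18 sum to 2^17 = 131072.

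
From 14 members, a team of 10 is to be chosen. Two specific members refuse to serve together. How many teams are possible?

506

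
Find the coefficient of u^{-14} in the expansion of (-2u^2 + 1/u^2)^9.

General term: C(9,j)·(-2u^2)^j·(1/u^2)^(9-j), with u-exponent 2j − 2(9−j) = 4j − 18.
Set 4j − 18 = -14: j = 1.
C(9,1) = 9; (-2)^1 = -2; 1^8 = 1.
Coefficient = 9 · (-2) · 1 = -18.

-18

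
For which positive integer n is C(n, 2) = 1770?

60

n(n−1)/2 = 1770 ⇒ n(n−1) = 3540. Since 60·59 = 3540, n = 60.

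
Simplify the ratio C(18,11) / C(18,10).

8/11

C(n,k+1)/C(n,k) = (n−k)/(k+1) = (18−10)/(10+1) = 8/11.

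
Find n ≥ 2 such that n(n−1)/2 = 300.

25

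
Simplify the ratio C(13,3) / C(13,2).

11/3

C(n,k+1)/C(n,k) = (n−k)/(k+1) = (13−2)/(2+1) = 11/3.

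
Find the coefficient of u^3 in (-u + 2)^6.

-160

The general term is C(6,j)·(-u)^j·(2)^(6-j); the u^3 term has j = 3.
C(6,3) = 20.
Coefficient = C(6,3) · (-1)^3 · 2^3 = 20 · (-1) · 8 = -160.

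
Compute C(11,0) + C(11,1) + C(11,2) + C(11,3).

232

1 + 11 + 55 + 165 = 232.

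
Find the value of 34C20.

C(34,20) = C(34,14) by symmetry.
C(34,14) = (34·33·32·31·30·29·28·27·26·25·24·23·22·21) / 14! = 121350057687226368000 / 87178291200 = 1391975640.

1391975640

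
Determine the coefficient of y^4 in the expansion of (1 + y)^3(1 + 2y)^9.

4482

Coefficient of y^4 = Σ_{j} C(3,j)·1^j·C(9,4-j)·2^(4-j) for j from 0 to 3.
= 2016 + 2016 + 432 + 18 = 4482.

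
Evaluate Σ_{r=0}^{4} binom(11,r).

1 + 11 + 55 + 165 + 330 = 562.

562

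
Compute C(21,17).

5985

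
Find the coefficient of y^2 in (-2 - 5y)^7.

-16800

The general term is C(7,j)·(-2)^j·(-5y)^(7-j); the y^2 term has j = 5.
C(7,5) = 21.
Coefficient = C(7,5) · (-2)^5 · (-5)^2 = 21 · (-32) · 25 = -16800.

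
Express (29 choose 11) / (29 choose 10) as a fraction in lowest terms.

C(n,k+1)/C(n,k) = (n−k)/(k+1) = (29−10)/(10+1) = 19/11.

19/11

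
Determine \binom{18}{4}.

3060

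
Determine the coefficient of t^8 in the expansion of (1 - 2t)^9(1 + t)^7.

-738

Coefficient of t^8 = Σ_{j} C(9,j)·(-2)^j·C(7,8-j)·1^(8-j) for j from 1 to 8.
= (-18) + 1008 + (-14112) + 70560 + (-141120) + 112896 + (-32256) + 2304 = -738.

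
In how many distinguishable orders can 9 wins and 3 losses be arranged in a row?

220

Choose positions for the wins: C(12,9) = 220.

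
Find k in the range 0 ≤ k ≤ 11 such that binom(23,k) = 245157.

7

C(23,k) increases on 0 ≤ k ≤ 11. C(23,6) = 100947 and C(23,7) = 245157, so k = 7.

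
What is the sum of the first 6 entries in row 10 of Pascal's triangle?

1 + 10 + 45 + 120 + 210 + 252 = 638.

638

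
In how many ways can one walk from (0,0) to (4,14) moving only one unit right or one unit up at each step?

Each path is a sequence of 18 steps with 4 rights: C(18,4) = 3060.

3060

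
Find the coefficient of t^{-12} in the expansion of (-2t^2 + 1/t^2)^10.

General term: C(10,j)·(-2t^2)^j·(1/t^2)^(10-j), with t-exponent 2j − 2(10−j) = 4j − 20.
Set 4j − 20 = -12: j = 2.
C(10,2) = 45; (-2)^2 = 4; 1^8 = 1.
Coefficient = 45 · 4 · 1 = 180.

180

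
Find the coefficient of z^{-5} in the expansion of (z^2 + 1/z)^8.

General term: C(8,j)·(z^2)^j·(1/z)^(8-j), with z-exponent 2j − 1(8−j) = 3j − 8.
Set 3j − 8 = -5: j = 1.
C(8,1) = 8; 1^1 = 1; 1^7 = 1.
Coefficient = 8 · 1 · 1 = 8.

8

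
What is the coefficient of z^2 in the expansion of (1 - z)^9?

36

The general term is C(9,j)·(1)^j·(-z)^(9-j); the z^2 term has j = 7.
C(9,7) = 36.
Coefficient = C(9,7) = 36.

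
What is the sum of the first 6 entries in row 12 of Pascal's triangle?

1586

1 + 12 + 66 + 220 + 495 + 792 = 1586.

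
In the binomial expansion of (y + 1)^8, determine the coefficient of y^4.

70

The general term is C(8,j)·(y)^j·(1)^(8-j); the y^4 term has j = 4.
C(8,4) = 70.
Coefficient = C(8,4) = 70.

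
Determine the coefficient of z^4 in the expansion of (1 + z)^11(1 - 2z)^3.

Coefficient of z^4 = Σ_{j} C(11,j)·1^j·C(3,4-j)·(-2)^(4-j) for j from 1 to 4.
= (-88) + 660 + (-990) + 330 = -88.

-88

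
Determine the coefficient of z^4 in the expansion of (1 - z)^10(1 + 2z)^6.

110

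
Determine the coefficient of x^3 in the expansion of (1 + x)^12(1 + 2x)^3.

Coefficient of x^3 = Σ_{j} C(12,j)·1^j·C(3,3-j)·2^(3-j) for j from 0 to 3.
= 8 + 144 + 396 + 220 = 768.

768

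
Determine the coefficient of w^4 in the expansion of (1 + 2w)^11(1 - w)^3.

1958

Coefficient of w^4 = Σ_{j} C(11,j)·2^j·C(3,4-j)·(-1)^(4-j) for j from 1 to 4.
= (-22) + 660 + (-3960) + 5280 = 1958.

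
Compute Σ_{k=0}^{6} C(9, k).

466

1 + 9 + 36 + 84 + 126 + 126 + 84 = 466.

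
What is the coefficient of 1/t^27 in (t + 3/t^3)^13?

General term: C(13,j)·(t)^j·(3/t^3)^(13-j), with t-exponent 1j − 3(13−j) = 4j − 39.
Set 4j − 39 = -27: j = 3.
C(13,3) = 286; 1^3 = 1; 3^10 = 59049.
Coefficient = 286 · 1 · 59049 = 16888014.

16888014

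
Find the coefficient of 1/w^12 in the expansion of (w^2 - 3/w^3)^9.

61236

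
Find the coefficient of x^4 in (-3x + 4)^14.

85019590656

The general term is C(14,j)·(-3x)^j·(4)^(14-j); the x^4 term has j = 4.
C(14,4) = 1001.
Coefficient = C(14,4) · (-3)^4 · 4^10 = 1001 · 81 · 1048576 = 85019590656.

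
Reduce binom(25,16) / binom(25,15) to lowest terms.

C(n,k+1)/C(n,k) = (n−k)/(k+1) = (25−15)/(15+1) = 10/16 = 5/8.

5/8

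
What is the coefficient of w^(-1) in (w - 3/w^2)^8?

General term: C(8,j)·(w)^j·(-3/w^2)^(8-j), with w-exponent 1j − 2(8−j) = 3j − 16.
Set 3j − 16 = -1: j = 5.
C(8,5) = 56; 1^5 = 1; (-3)^3 = -27.
Coefficient = 56 · 1 · (-27) = -1512.

-1512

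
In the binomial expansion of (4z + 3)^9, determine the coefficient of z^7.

5308416

The general term is C(9,j)·(4z)^j·(3)^(9-j); the z^7 term has j = 7.
C(9,7) = 36.
Coefficient = C(9,7) · 4^7 · 3^2 = 36 · 16384 · 9 = 5308416.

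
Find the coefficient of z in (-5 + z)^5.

3125

The general term is C(5,j)·(-5)^j·(z)^(5-j); the z^1 term has j = 4.
C(5,4) = 5.
Coefficient = C(5,4) · (-5)^4 = 5 · 625 = 3125.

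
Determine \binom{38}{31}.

12620256

C(38,31) = C(38,7) by symmetry.
C(38,7) = (38·37·36·35·34·33·32) / 7! = 63606090240 / 5040 = 12620256.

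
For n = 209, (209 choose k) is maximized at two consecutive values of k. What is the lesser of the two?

For odd n = 209, C(209,k) peaks at k = (n−1)/2 and (n+1)/2; the lesser is 104.

104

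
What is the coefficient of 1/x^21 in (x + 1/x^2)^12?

12

General term: C(12,j)·(x)^j·(1/x^2)^(12-j), with x-exponent 1j − 2(12−j) = 3j − 24.
Set 3j − 24 = -21: j = 1.
C(12,1) = 12; 1^1 = 1; 1^11 = 1.
Coefficient = 12 · 1 · 1 = 12.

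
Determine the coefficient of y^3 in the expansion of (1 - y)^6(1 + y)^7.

-6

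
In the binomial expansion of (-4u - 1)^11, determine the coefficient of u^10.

The general term is C(11,j)·(-4u)^j·(-1)^(11-j); the u^10 term has j = 10.
C(11,10) = 11.
Coefficient = C(11,10) · (-4)^10 · (-1)^1 = 11 · 1048576 · (-1) = -11534336.

-11534336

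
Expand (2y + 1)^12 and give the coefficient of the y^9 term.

The general term is C(12,j)·(2y)^j·(1)^(12-j); the y^9 term has j = 9.
C(12,9) = 220.
Coefficient = C(12,9) · 2^9 = 220 · 512 = 112640.

112640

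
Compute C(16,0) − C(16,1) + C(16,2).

The partial alternating sum Σ_{k=0}^{2} (−1)^k C(16,k) = (−1)^2 C(15,2) = 105.

105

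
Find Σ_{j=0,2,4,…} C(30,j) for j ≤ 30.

536870912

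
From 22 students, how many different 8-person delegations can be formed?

319770

This is C(22,8) = 319770.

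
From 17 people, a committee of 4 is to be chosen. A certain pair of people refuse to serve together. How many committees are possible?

2275

All 4-subsets: C(17,4) = 2380. Those containing both fixed elements: C(15,2) = 105.
2380 − 105 = 2275.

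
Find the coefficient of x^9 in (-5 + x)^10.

-50

The general term is C(10,j)·(-5)^j·(x)^(10-j); the x^9 term has j = 1.
C(10,1) = 10.
Coefficient = C(10,1) · (-5)^1 = 10 · (-5) = -50.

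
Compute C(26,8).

C(26,8) = (26·25·24·23·22·21·20·19) / 8! = 62990928000 / 40320 = 1562275.

1562275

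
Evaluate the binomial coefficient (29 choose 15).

77558760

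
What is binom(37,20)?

C(37,20) = C(37,17) by symmetry.
C(37,17) = (37·36·35·34·33·32·31·30·29·28·27·26·25·24·23·22·21) / 17! = 5657339689378493276160000 / 355687428096000 = 15905368710.

15905368710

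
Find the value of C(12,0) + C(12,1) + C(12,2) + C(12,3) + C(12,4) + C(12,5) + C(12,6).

2510

1 + 12 + 66 + 220 + 495 + 792 + 924 = 2510.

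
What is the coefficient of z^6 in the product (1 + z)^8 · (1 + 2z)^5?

Coefficient of z^6 = Σ_{j} C(8,j)·1^j·C(5,6-j)·2^(6-j) for j from 1 to 6.
= 256 + 2240 + 4480 + 2800 + 560 + 28 = 10364.

10364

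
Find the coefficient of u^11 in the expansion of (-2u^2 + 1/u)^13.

329472

General term: C(13,j)·(-2u^2)^j·(1/u)^(13-j), with u-exponent 2j − 1(13−j) = 3j − 13.
Set 3j − 13 = 11: j = 8.
C(13,8) = 1287; (-2)^8 = 256; 1^5 = 1.
Coefficient = 1287 · 256 · 1 = 329472.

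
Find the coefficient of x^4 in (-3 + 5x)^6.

The general term is C(6,j)·(-3)^j·(5x)^(6-j); the x^4 term has j = 2.
C(6,2) = 15.
Coefficient = C(6,2) · (-3)^2 · 5^4 = 15 · 9 · 625 = 84375.

84375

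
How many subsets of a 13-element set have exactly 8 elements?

1287

Choose the 8 positions: C(13,8) = 1287.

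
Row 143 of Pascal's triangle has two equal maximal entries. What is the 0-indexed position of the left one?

For odd n = 143, C(143,m) peaks at m = (n−1)/2 and (n+1)/2; the lesser is 71.

71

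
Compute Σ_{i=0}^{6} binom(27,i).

397594

1 + 27 + 351 + 2925 + 17550 + 80730 + 296010 = 397594.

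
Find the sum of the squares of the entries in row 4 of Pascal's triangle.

70

By Vandermonde's identity, Σ C(4,j)² = C(8,4) = 70.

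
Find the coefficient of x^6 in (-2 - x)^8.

112

The general term is C(8,j)·(-2)^j·(-x)^(8-j); the x^6 term has j = 2.
C(8,2) = 28.
Coefficient = C(8,2) · (-2)^2 = 28 · 4 = 112.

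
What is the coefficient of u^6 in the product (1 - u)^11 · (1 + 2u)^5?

-110

Coefficient of u^6 = Σ_{j} C(11,j)·(-1)^j·C(5,6-j)·2^(6-j) for j from 1 to 6.
= (-352) + 4400 + (-13200) + 13200 + (-4620) + 462 = -110.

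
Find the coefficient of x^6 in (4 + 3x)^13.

20495794176

The general term is C(13,j)·(4)^j·(3x)^(13-j); the x^6 term has j = 7.
C(13,7) = 1716.
Coefficient = C(13,7) · 4^7 · 3^6 = 1716 · 16384 · 729 = 20495794176.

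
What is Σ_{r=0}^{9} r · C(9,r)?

Since r·C(9,r) = 9·C(8,r−1), the sum is 9·2^8 = 9·256 = 2304.

2304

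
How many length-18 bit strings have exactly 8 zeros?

43758

Choose the 8 positions: C(18,8) = 43758.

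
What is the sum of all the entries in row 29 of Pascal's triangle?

536870912

Setting x = 1 in (1+x)^29 gives Σ C(29,i) = 2^29 = 536870912.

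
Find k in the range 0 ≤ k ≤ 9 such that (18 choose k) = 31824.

7

C(18,k) increases on 0 ≤ k ≤ 9. C(18,6) = 18564 and C(18,7) = 31824, so k = 7.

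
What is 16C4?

1820

C(16,4) = (16·15·14·13) / 4! = 43680 / 24 = 1820.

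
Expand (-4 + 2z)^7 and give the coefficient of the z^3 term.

The general term is C(7,j)·(-4)^j·(2z)^(7-j); the z^3 term has j = 4.
C(7,4) = 35.
Coefficient = C(7,4) · (-4)^4 · 2^3 = 35 · 256 · 8 = 71680.

71680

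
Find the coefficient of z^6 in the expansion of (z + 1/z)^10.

General term: C(10,j)·(z)^j·(1/z)^(10-j), with z-exponent 1j − 1(10−j) = 2j − 10.
Set 2j − 10 = 6: j = 8.
C(10,8) = 45; 1^8 = 1; 1^2 = 1.
Coefficient = 45 · 1 · 1 = 45.

45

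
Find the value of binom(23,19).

8855

C(23,19) = C(23,4) by symmetry.
C(23,4) = (23·22·21·20) / 4! = 212520 / 24 = 8855.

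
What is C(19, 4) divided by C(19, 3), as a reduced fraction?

4

C(n,k+1)/C(n,k) = (n−k)/(k+1) = (19−3)/(3+1) = 16/4 = 4.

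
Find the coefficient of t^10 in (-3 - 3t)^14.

4787751969

The general term is C(14,j)·(-3)^j·(-3t)^(14-j); the t^10 term has j = 4.
C(14,4) = 1001.
Coefficient = C(14,4) · (-3)^4 · (-3)^10 = 1001 · 81 · 59049 = 4787751969.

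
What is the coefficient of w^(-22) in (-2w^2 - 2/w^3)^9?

General term: C(9,j)·(-2w^2)^j·(-2/w^3)^(9-j), with w-exponent 2j − 3(9−j) = 5j − 27.
Set 5j − 27 = -22: j = 1.
C(9,1) = 9; (-2)^1 = -2; (-2)^8 = 256.
Coefficient = 9 · (-2) · 256 = -4608.

-4608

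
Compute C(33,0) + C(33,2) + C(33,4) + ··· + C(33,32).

Even-i terms of row 33 sum to 2^32 = 4294967296.

4294967296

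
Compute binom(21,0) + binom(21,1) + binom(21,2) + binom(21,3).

1562

1 + 21 + 210 + 1330 = 1562.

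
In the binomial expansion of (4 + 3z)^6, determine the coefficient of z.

The general term is C(6,j)·(4)^j·(3z)^(6-j); the z^1 term has j = 5.
C(6,5) = 6.
Coefficient = C(6,5) · 4^5 · 3^1 = 6 · 1024 · 3 = 18432.

18432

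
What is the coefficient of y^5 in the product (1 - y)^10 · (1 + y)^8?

-56

Coefficient of y^5 = Σ_{j} C(10,j)·(-1)^j·C(8,5-j)·1^(5-j) for j from 0 to 5.
= 56 + (-700) + 2520 + (-3360) + 1680 + (-252) = -56.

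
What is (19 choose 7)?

50388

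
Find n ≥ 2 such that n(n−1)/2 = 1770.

60

n(n−1)/2 = 1770 ⇒ n(n−1) = 3540. Since 60·59 = 3540, n = 60.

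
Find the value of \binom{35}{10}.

C(35,10) = (35·34·33·32·31·30·29·28·27·26) / 10! = 666172912204800 / 3628800 = 183579396.

183579396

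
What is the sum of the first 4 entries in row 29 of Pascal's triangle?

4090

1 + 29 + 406 + 3654 = 4090.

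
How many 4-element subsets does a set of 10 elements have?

210

C(10,4) = (10·9·8·7) / 4! = 5040 / 24 = 210.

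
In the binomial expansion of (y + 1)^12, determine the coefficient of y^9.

The general term is C(12,j)·(y)^j·(1)^(12-j); the y^9 term has j = 9.
C(12,9) = 220.
Coefficient = C(12,9) = 220.

220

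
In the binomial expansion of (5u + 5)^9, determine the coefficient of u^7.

The general term is C(9,j)·(5u)^j·(5)^(9-j); the u^7 term has j = 7.
C(9,7) = 36.
Coefficient = C(9,7) · 5^7 · 5^2 = 36 · 78125 · 25 = 70312500.

70312500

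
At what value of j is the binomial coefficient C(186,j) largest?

C(186,j) is maximized at j = 186/2 = 93.

93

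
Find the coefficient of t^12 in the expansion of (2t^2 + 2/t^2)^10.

46080

General term: C(10,j)·(2t^2)^j·(2/t^2)^(10-j), with t-exponent 2j − 2(10−j) = 4j − 20.
Set 4j − 20 = 12: j = 8.
C(10,8) = 45; 2^8 = 256; 2^2 = 4.
Coefficient = 45 · 256 · 4 = 46080.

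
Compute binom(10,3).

120

C(10,3) = (10·9·8) / 3! = 720 / 6 = 120.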